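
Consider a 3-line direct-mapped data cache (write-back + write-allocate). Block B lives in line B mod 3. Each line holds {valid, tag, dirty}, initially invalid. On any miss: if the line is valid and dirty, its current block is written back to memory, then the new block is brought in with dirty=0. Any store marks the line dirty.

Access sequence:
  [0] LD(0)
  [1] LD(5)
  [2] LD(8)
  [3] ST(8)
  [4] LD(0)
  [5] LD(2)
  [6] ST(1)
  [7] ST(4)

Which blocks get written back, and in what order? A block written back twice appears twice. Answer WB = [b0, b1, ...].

  0 | R B0 → L0 miss [-]
  1 | R B5 → L2 miss [-]
  2 | R B8 → L2 miss [-]
  3 | W B8 → L2 hit [D]
  4 | R B0 → L0 hit [-]
  5 | R B2 → L2 miss wb→B8 [-]
  6 | W B1 → L1 miss [D]
  7 | W B4 → L1 miss wb→B1 [D]

WB = [8, 1]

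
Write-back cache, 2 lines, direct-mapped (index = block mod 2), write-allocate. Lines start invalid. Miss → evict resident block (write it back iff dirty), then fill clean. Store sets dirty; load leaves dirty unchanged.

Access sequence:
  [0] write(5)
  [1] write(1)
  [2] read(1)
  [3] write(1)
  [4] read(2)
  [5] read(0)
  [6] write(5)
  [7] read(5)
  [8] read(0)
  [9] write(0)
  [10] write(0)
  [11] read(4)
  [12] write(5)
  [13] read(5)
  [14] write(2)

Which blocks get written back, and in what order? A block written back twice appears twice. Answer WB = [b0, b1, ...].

  0 | W B5 → L1 miss [D]
  1 | W B1 → L1 miss wb→B5 [D]
  2 | R B1 → L1 hit [D]
  3 | W B1 → L1 hit [D]
  4 | R B2 → L0 miss [-]
  5 | R B0 → L0 miss [-]
  6 | W B5 → L1 miss wb→B1 [D]
  7 | R B5 → L1 hit [D]
  8 | R B0 → L0 hit [-]
  9 | W B0 → L0 hit [D]
  10 | W B0 → L0 hit [D]
  11 | R B4 → L0 miss wb→B0 [-]
  12 | W B5 → L1 hit [D]
  13 | R B5 → L1 hit [D]
  14 | W B2 → L0 miss [D]

WB = [5, 1, 0]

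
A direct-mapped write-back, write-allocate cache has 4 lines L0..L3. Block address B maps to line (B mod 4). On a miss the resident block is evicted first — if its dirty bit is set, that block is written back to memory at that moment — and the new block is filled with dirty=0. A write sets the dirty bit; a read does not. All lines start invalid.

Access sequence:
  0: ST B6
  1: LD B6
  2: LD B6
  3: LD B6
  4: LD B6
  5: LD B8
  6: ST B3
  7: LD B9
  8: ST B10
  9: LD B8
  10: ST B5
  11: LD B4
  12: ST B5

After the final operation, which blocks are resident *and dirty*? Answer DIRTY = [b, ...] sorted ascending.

0: W B6 → L2 miss [D]
1: R B6 → L2 hit [D]
2: R B6 → L2 hit [D]
3: R B6 → L2 hit [D]
4: R B6 → L2 hit [D]
5: R B8 → L0 miss [-]
6: W B3 → L3 miss [D]
7: R B9 → L1 miss [-]
8: W B10 → L2 miss wb→B6 [D]
9: R B8 → L0 hit [-]
10: W B5 → L1 miss [D]
11: R B4 → L0 miss [-]
12: W B5 → L1 hit [D]

DIRTY = [3, 5, 10]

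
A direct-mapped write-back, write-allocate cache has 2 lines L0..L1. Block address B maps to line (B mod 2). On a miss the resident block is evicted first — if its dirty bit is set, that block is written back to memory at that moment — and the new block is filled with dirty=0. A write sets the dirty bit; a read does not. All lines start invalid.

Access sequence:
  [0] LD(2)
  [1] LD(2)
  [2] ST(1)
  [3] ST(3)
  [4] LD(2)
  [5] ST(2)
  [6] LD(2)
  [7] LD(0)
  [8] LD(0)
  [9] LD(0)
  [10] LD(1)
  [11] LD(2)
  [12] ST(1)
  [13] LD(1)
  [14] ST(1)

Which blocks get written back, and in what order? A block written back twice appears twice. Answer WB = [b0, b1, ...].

WB = [1, 2, 3]

0: R B2 -> L0 miss  d=-]
1: R B2 -> L0 hit  d=-]
2: W B1 -> L1 miss  d=D]
3: W B3 -> L1 miss wb->B1  d=D]
4: R B2 -> L0 hit  d=-]
5: W B2 -> L0 hit  d=D]
6: R B2 -> L0 hit  d=D]
7: R B0 -> L0 miss wb->B2  d=-]
8: R B0 -> L0 hit  d=-]
9: R B0 -> L0 hit  d=-]
10: R B1 -> L1 miss wb->B3  d=-]
11: R B2 -> L0 miss  d=-]
12: W B1 -> L1 hit  d=D]
13: R B1 -> L1 hit  d=D]
14: W B1 -> L1 hit  d=D]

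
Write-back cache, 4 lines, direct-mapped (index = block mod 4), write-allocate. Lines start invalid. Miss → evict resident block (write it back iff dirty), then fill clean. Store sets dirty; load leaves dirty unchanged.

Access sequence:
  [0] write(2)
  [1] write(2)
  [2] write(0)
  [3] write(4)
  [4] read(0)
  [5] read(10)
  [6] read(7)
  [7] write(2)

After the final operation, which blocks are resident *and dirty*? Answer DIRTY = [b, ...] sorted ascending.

  0 | W B2 → L2 miss [D]
  1 | W B2 → L2 hit [D]
  2 | W B0 → L0 miss [D]
  3 | W B4 → L0 miss wb→B0 [D]
  4 | R B0 → L0 miss wb→B4 [-]
  5 | R B10 → L2 miss wb→B2 [-]
  6 | R B7 → L3 miss [-]
  7 | W B2 → L2 miss [D]

DIRTY = [2]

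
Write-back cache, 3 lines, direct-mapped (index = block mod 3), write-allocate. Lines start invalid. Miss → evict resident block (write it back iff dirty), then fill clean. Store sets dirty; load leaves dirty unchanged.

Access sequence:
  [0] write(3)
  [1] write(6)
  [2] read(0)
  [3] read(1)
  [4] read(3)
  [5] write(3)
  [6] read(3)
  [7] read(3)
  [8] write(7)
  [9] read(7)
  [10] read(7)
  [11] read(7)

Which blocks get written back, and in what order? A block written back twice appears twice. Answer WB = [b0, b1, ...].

WB = [3, 6]

  0 | W B3 → L0 miss [D]
  1 | W B6 → L0 miss wb→B3 [D]
  2 | R B0 → L0 miss wb→B6 [-]
  3 | R B1 → L1 miss [-]
  4 | R B3 → L0 miss [-]
  5 | W B3 → L0 hit [D]
  6 | R B3 → L0 hit [D]
  7 | R B3 → L0 hit [D]
  8 | W B7 → L1 miss [D]
  9 | R B7 → L1 hit [D]
  10 | R B7 → L1 hit [D]
  11 | R B7 → L1 hit [D]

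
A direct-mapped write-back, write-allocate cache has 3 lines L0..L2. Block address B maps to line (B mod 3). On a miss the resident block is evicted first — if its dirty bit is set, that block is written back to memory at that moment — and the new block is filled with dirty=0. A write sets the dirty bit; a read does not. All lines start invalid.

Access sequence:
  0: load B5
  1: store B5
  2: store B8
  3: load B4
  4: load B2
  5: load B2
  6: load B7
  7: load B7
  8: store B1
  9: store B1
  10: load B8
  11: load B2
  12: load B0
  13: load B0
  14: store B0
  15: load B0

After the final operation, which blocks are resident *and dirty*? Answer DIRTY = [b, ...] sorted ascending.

DIRTY = [0, 1]

  0 | R B5 → L2 miss [-]
  1 | W B5 → L2 hit [D]
  2 | W B8 → L2 miss wb→B5 [D]
  3 | R B4 → L1 miss [-]
  4 | R B2 → L2 miss wb→B8 [-]
  5 | R B2 → L2 hit [-]
  6 | R B7 → L1 miss [-]
  7 | R B7 → L1 hit [-]
  8 | W B1 → L1 miss [D]
  9 | W B1 → L1 hit [D]
  10 | R B8 → L2 miss [-]
  11 | R B2 → L2 miss [-]
  12 | R B0 → L0 miss [-]
  13 | R B0 → L0 hit [-]
  14 | W B0 → L0 hit [D]
  15 | R B0 → L0 hit [D]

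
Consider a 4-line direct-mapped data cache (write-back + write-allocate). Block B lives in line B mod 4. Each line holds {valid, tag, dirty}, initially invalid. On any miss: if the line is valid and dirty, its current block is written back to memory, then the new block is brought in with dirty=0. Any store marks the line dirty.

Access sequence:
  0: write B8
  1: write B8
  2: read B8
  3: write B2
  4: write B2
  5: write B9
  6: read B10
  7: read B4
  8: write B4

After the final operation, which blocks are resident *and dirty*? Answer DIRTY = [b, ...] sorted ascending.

0: W B8 -> L0 miss  d=D]
1: W B8 -> L0 hit  d=D]
2: R B8 -> L0 hit  d=D]
3: W B2 -> L2 miss  d=D]
4: W B2 -> L2 hit  d=D]
5: W B9 -> L1 miss  d=D]
6: R B10 -> L2 miss wb->B2  d=-]
7: R B4 -> L0 miss wb->B8  d=-]
8: W B4 -> L0 hit  d=D]

DIRTY = [4, 9]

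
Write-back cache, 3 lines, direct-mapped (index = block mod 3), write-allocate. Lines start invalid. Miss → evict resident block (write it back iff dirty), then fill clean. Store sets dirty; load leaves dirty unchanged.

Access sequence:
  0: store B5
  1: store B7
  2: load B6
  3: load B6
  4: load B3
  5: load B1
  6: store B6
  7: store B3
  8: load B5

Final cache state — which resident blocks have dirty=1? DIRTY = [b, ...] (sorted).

0: W B5 → L2 miss [D]
1: W B7 → L1 miss [D]
2: R B6 → L0 miss [-]
3: R B6 → L0 hit [-]
4: R B3 → L0 miss [-]
5: R B1 → L1 miss wb→B7 [-]
6: W B6 → L0 miss [D]
7: W B3 → L0 miss wb→B6 [D]
8: R B5 → L2 hit [D]

DIRTY = [3, 5]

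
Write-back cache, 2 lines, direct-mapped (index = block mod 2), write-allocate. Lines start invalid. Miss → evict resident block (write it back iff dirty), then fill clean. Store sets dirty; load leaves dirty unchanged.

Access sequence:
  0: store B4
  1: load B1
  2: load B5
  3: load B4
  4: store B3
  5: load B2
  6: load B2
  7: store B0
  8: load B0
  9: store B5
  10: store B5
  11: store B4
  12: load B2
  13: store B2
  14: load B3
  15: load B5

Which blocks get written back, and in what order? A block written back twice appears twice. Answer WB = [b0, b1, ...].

WB = [4, 3, 0, 4, 5]

0: W B4 -> L0 miss  d=D]
1: R B1 -> L1 miss  d=-]
2: R B5 -> L1 miss  d=-]
3: R B4 -> L0 hit  d=D]
4: W B3 -> L1 miss  d=D]
5: R B2 -> L0 miss wb->B4  d=-]
6: R B2 -> L0 hit  d=-]
7: W B0 -> L0 miss  d=D]
8: R B0 -> L0 hit  d=D]
9: W B5 -> L1 miss wb->B3  d=D]
10: W B5 -> L1 hit  d=D]
11: W B4 -> L0 miss wb->B0  d=D]
12: R B2 -> L0 miss wb->B4  d=-]
13: W B2 -> L0 hit  d=D]
14: R B3 -> L1 miss wb->B5  d=-]
15: R B5 -> L1 miss  d=-]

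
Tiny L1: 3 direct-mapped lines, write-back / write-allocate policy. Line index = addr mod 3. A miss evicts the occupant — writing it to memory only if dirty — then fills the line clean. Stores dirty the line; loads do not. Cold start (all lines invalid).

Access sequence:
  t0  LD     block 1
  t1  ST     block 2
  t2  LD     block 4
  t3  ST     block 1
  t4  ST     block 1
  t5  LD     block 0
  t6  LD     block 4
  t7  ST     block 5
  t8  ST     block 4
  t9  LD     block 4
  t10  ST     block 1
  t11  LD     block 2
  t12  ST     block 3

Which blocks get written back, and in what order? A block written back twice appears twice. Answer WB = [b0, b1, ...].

  0 | R B1 → L1 miss [-]
  1 | W B2 → L2 miss [D]
  2 | R B4 → L1 miss [-]
  3 | W B1 → L1 miss [D]
  4 | W B1 → L1 hit [D]
  5 | R B0 → L0 miss [-]
  6 | R B4 → L1 miss wb→B1 [-]
  7 | W B5 → L2 miss wb→B2 [D]
  8 | W B4 → L1 hit [D]
  9 | R B4 → L1 hit [D]
  10 | W B1 → L1 miss wb→B4 [D]
  11 | R B2 → L2 miss wb→B5 [-]
  12 | W B3 → L0 miss [D]

WB = [1, 2, 4, 5]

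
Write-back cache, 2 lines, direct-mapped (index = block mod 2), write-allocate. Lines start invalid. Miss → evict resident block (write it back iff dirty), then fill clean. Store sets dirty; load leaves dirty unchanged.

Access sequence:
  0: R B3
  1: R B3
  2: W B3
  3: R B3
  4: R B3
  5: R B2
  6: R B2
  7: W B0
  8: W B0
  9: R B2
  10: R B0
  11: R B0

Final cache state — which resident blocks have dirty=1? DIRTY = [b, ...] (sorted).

0: R B3 -> L1 miss  d=-]
1: R B3 -> L1 hit  d=-]
2: W B3 -> L1 hit  d=D]
3: R B3 -> L1 hit  d=D]
4: R B3 -> L1 hit  d=D]
5: R B2 -> L0 miss  d=-]
6: R B2 -> L0 hit  d=-]
7: W B0 -> L0 miss  d=D]
8: W B0 -> L0 hit  d=D]
9: R B2 -> L0 miss wb->B0  d=-]
10: R B0 -> L0 miss  d=-]
11: R B0 -> L0 hit  d=-]

DIRTY = [3]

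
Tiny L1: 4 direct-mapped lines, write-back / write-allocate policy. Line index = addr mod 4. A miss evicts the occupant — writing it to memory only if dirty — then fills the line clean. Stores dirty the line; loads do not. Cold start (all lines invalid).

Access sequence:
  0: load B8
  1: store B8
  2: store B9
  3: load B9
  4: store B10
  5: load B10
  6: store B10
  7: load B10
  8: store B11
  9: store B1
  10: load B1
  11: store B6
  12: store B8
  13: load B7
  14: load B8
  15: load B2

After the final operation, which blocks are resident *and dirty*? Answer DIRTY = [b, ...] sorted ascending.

0: R B8 -> L0 miss  d=-]
1: W B8 -> L0 hit  d=D]
2: W B9 -> L1 miss  d=D]
3: R B9 -> L1 hit  d=D]
4: W B10 -> L2 miss  d=D]
5: R B10 -> L2 hit  d=D]
6: W B10 -> L2 hit  d=D]
7: R B10 -> L2 hit  d=D]
8: W B11 -> L3 miss  d=D]
9: W B1 -> L1 miss wb->B9  d=D]
10: R B1 -> L1 hit  d=D]
11: W B6 -> L2 miss wb->B10  d=D]
12: W B8 -> L0 hit  d=D]
13: R B7 -> L3 miss wb->B11  d=-]
14: R B8 -> L0 hit  d=D]
15: R B2 -> L2 miss wb->B6  d=-]

DIRTY = [1, 8]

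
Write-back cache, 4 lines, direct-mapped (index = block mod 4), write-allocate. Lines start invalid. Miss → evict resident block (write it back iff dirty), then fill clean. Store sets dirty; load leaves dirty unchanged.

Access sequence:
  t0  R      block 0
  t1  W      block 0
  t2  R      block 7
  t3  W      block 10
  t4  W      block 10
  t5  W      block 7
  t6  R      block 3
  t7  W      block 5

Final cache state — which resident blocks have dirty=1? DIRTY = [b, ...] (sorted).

  0 | R B0 → L0 miss [-]
  1 | W B0 → L0 hit [D]
  2 | R B7 → L3 miss [-]
  3 | W B10 → L2 miss [D]
  4 | W B10 → L2 hit [D]
  5 | W B7 → L3 hit [D]
  6 | R B3 → L3 miss wb→B7 [-]
  7 | W B5 → L1 miss [D]

DIRTY = [0, 5, 10]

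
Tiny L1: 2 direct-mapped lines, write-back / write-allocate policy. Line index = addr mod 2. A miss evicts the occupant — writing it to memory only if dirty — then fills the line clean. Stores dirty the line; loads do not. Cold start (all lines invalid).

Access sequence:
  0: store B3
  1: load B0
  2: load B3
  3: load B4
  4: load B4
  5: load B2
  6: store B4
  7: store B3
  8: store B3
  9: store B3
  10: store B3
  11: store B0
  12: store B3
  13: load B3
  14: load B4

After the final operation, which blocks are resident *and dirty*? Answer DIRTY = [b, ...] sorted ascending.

DIRTY = [3]

0: W B3 → L1 miss [D]
1: R B0 → L0 miss [-]
2: R B3 → L1 hit [D]
3: R B4 → L0 miss [-]
4: R B4 → L0 hit [-]
5: R B2 → L0 miss [-]
6: W B4 → L0 miss [D]
7: W B3 → L1 hit [D]
8: W B3 → L1 hit [D]
9: W B3 → L1 hit [D]
10: W B3 → L1 hit [D]
11: W B0 → L0 miss wb→B4 [D]
12: W B3 → L1 hit [D]
13: R B3 → L1 hit [D]
14: R B4 → L0 miss wb→B0 [-]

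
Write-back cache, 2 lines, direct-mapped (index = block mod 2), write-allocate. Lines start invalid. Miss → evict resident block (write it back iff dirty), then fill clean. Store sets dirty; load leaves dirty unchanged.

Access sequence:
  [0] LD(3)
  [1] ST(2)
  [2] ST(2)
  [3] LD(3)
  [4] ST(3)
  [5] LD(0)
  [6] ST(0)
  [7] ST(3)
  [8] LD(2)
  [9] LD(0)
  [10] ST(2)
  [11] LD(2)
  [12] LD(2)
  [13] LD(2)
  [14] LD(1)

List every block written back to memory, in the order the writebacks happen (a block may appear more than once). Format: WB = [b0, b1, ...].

WB = [2, 0, 3]

  0 | R B3 → L1 miss [-]
  1 | W B2 → L0 miss [D]
  2 | W B2 → L0 hit [D]
  3 | R B3 → L1 hit [-]
  4 | W B3 → L1 hit [D]
  5 | R B0 → L0 miss wb→B2 [-]
  6 | W B0 → L0 hit [D]
  7 | W B3 → L1 hit [D]
  8 | R B2 → L0 miss wb→B0 [-]
  9 | R B0 → L0 miss [-]
  10 | W B2 → L0 miss [D]
  11 | R B2 → L0 hit [D]
  12 | R B2 → L0 hit [D]
  13 | R B2 → L0 hit [D]
  14 | R B1 → L1 miss wb→B3 [-]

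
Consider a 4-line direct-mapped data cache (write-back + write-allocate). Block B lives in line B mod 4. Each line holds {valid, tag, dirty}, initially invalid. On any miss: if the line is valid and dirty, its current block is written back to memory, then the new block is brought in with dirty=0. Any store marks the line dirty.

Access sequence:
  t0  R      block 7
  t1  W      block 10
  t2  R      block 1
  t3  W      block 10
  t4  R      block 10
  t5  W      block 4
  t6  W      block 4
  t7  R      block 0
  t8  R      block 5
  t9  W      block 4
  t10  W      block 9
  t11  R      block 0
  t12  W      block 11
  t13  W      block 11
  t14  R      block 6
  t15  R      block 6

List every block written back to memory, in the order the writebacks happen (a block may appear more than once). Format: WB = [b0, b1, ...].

WB = [4, 4, 10]

0: R B7 -> L3 miss  d=-]
1: W B10 -> L2 miss  d=D]
2: R B1 -> L1 miss  d=-]
3: W B10 -> L2 hit  d=D]
4: R B10 -> L2 hit  d=D]
5: W B4 -> L0 miss  d=D]
6: W B4 -> L0 hit  d=D]
7: R B0 -> L0 miss wb->B4  d=-]
8: R B5 -> L1 miss  d=-]
9: W B4 -> L0 miss  d=D]
10: W B9 -> L1 miss  d=D]
11: R B0 -> L0 miss wb->B4  d=-]
12: W B11 -> L3 miss  d=D]
13: W B11 -> L3 hit  d=D]
14: R B6 -> L2 miss wb->B10  d=-]
15: R B6 -> L2 hit  d=-]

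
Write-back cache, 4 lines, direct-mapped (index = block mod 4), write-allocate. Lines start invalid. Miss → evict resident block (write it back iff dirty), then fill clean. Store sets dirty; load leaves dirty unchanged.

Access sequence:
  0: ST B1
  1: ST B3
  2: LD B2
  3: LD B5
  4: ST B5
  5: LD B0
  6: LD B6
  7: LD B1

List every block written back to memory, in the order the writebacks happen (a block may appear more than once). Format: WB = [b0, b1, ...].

0: W B1 -> L1 miss  d=D]
1: W B3 -> L3 miss  d=D]
2: R B2 -> L2 miss  d=-]
3: R B5 -> L1 miss wb->B1  d=-]
4: W B5 -> L1 hit  d=D]
5: R B0 -> L0 miss  d=-]
6: R B6 -> L2 miss  d=-]
7: R B1 -> L1 miss wb->B5  d=-]

WB = [1, 5]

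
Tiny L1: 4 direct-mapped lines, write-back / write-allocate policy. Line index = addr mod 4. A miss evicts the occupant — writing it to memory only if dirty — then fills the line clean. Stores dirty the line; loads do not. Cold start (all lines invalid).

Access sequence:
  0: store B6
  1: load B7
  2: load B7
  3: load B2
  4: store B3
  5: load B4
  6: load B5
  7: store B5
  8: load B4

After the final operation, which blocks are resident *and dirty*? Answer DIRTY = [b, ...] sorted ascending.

0: W B6 → L2 miss [D]
1: R B7 → L3 miss [-]
2: R B7 → L3 hit [-]
3: R B2 → L2 miss wb→B6 [-]
4: W B3 → L3 miss [D]
5: R B4 → L0 miss [-]
6: R B5 → L1 miss [-]
7: W B5 → L1 hit [D]
8: R B4 → L0 hit [-]

DIRTY = [3, 5]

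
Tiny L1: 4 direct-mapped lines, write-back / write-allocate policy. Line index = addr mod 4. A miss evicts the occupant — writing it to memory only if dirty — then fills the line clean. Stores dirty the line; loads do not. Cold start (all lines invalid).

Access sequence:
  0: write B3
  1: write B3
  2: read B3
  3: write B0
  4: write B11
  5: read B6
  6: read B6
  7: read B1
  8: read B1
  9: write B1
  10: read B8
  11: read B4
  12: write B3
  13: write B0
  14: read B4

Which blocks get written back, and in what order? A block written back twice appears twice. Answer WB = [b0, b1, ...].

WB = [3, 0, 11, 0]

0: W B3 -> L3 miss  d=D]
1: W B3 -> L3 hit  d=D]
2: R B3 -> L3 hit  d=D]
3: W B0 -> L0 miss  d=D]
4: W B11 -> L3 miss wb->B3  d=D]
5: R B6 -> L2 miss  d=-]
6: R B6 -> L2 hit  d=-]
7: R B1 -> L1 miss  d=-]
8: R B1 -> L1 hit  d=-]
9: W B1 -> L1 hit  d=D]
10: R B8 -> L0 miss wb->B0  d=-]
11: R B4 -> L0 miss  d=-]
12: W B3 -> L3 miss wb->B11  d=D]
13: W B0 -> L0 miss  d=D]
14: R B4 -> L0 miss wb->B0  d=-]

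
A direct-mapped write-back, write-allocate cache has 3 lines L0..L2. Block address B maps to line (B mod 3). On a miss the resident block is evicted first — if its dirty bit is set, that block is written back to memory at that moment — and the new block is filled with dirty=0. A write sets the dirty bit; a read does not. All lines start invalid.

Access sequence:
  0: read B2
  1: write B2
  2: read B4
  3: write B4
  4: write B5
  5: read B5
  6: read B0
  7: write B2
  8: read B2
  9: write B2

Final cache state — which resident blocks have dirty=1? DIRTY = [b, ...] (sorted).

0: R B2 -> L2 miss  d=-]
1: W B2 -> L2 hit  d=D]
2: R B4 -> L1 miss  d=-]
3: W B4 -> L1 hit  d=D]
4: W B5 -> L2 miss wb->B2  d=D]
5: R B5 -> L2 hit  d=D]
6: R B0 -> L0 miss  d=-]
7: W B2 -> L2 miss wb->B5  d=D]
8: R B2 -> L2 hit  d=D]
9: W B2 -> L2 hit  d=D]

DIRTY = [2, 4]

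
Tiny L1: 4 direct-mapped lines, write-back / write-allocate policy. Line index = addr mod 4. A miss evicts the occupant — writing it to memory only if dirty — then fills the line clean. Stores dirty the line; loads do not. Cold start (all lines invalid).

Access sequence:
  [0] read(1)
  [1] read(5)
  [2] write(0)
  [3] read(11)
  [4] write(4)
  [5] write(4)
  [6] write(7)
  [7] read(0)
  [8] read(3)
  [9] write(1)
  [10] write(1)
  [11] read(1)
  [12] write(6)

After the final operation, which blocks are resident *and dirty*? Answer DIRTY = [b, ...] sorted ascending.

0: R B1 -> L1 miss  d=-]
1: R B5 -> L1 miss  d=-]
2: W B0 -> L0 miss  d=D]
3: R B11 -> L3 miss  d=-]
4: W B4 -> L0 miss wb->B0  d=D]
5: W B4 -> L0 hit  d=D]
6: W B7 -> L3 miss  d=D]
7: R B0 -> L0 miss wb->B4  d=-]
8: R B3 -> L3 miss wb->B7  d=-]
9: W B1 -> L1 miss  d=D]
10: W B1 -> L1 hit  d=D]
11: R B1 -> L1 hit  d=D]
12: W B6 -> L2 miss  d=D]

DIRTY = [1, 6]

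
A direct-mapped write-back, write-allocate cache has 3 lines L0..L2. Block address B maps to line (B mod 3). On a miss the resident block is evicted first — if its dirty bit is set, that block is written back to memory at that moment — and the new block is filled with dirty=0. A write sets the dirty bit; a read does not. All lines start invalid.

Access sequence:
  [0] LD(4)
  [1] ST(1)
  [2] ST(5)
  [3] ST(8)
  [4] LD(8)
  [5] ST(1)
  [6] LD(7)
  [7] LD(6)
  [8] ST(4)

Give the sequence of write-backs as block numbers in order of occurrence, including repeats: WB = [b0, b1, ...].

WB = [5, 1]

0: R B4 → L1 miss [-]
1: W B1 → L1 miss [D]
2: W B5 → L2 miss [D]
3: W B8 → L2 miss wb→B5 [D]
4: R B8 → L2 hit [D]
5: W B1 → L1 hit [D]
6: R B7 → L1 miss wb→B1 [-]
7: R B6 → L0 miss [-]
8: W B4 → L1 miss [D]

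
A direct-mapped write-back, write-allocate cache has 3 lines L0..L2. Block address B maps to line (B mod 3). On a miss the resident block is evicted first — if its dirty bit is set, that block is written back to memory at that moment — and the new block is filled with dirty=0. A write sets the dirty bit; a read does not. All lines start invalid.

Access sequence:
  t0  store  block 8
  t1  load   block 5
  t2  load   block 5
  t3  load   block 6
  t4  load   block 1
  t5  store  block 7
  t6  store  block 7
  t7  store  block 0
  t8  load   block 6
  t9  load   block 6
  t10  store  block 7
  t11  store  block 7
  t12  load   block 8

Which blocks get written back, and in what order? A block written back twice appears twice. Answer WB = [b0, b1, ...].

WB = [8, 0]

0: W B8 → L2 miss [D]
1: R B5 → L2 miss wb→B8 [-]
2: R B5 → L2 hit [-]
3: R B6 → L0 miss [-]
4: R B1 → L1 miss [-]
5: W B7 → L1 miss [D]
6: W B7 → L1 hit [D]
7: W B0 → L0 miss [D]
8: R B6 → L0 miss wb→B0 [-]
9: R B6 → L0 hit [-]
10: W B7 → L1 hit [D]
11: W B7 → L1 hit [D]
12: R B8 → L2 miss [-]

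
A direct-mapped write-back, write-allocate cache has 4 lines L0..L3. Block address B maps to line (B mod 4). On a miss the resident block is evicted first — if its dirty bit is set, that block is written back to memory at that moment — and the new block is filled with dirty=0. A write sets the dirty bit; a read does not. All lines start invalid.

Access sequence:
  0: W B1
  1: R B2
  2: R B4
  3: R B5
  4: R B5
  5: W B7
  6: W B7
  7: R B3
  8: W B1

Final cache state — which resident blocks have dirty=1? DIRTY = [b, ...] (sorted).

DIRTY = [1]

0: W B1 → L1 miss [D]
1: R B2 → L2 miss [-]
2: R B4 → L0 miss [-]
3: R B5 → L1 miss wb→B1 [-]
4: R B5 → L1 hit [-]
5: W B7 → L3 miss [D]
6: W B7 → L3 hit [D]
7: R B3 → L3 miss wb→B7 [-]
8: W B1 → L1 miss [D]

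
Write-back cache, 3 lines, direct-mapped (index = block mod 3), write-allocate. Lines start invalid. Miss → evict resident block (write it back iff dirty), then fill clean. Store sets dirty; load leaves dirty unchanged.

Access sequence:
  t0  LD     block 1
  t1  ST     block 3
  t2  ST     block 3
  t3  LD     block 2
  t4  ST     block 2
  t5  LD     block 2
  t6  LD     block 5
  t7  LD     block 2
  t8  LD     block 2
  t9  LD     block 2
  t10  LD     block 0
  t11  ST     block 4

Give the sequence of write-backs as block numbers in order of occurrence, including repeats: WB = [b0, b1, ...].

0: R B1 -> L1 miss  d=-]
1: W B3 -> L0 miss  d=D]
2: W B3 -> L0 hit  d=D]
3: R B2 -> L2 miss  d=-]
4: W B2 -> L2 hit  d=D]
5: R B2 -> L2 hit  d=D]
6: R B5 -> L2 miss wb->B2  d=-]
7: R B2 -> L2 miss  d=-]
8: R B2 -> L2 hit  d=-]
9: R B2 -> L2 hit  d=-]
10: R B0 -> L0 miss wb->B3  d=-]
11: W B4 -> L1 miss  d=D]

WB = [2, 3]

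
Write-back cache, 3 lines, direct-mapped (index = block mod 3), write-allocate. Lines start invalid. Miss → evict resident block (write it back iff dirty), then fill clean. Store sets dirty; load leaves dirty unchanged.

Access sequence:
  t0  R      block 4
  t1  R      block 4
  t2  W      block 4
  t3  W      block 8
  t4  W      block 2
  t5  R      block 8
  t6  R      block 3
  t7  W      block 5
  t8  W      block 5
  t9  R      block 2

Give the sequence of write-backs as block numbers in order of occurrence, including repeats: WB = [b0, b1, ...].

0: R B4 -> L1 miss  d=-]
1: R B4 -> L1 hit  d=-]
2: W B4 -> L1 hit  d=D]
3: W B8 -> L2 miss  d=D]
4: W B2 -> L2 miss wb->B8  d=D]
5: R B8 -> L2 miss wb->B2  d=-]
6: R B3 -> L0 miss  d=-]
7: W B5 -> L2 miss  d=D]
8: W B5 -> L2 hit  d=D]
9: R B2 -> L2 miss wb->B5  d=-]

WB = [8, 2, 5]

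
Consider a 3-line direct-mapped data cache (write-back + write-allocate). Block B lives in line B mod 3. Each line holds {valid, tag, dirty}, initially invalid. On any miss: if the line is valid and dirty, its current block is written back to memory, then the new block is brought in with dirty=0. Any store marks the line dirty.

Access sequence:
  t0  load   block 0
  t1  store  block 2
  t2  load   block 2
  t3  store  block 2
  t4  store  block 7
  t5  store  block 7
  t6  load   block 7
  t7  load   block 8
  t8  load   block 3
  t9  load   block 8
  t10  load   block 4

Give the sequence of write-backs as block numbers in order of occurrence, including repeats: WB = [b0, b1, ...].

WB = [2, 7]

0: R B0 -> L0 miss  d=-]
1: W B2 -> L2 miss  d=D]
2: R B2 -> L2 hit  d=D]
3: W B2 -> L2 hit  d=D]
4: W B7 -> L1 miss  d=D]
5: W B7 -> L1 hit  d=D]
6: R B7 -> L1 hit  d=D]
7: R B8 -> L2 miss wb->B2  d=-]
8: R B3 -> L0 miss  d=-]
9: R B8 -> L2 hit  d=-]
10: R B4 -> L1 miss wb->B7  d=-]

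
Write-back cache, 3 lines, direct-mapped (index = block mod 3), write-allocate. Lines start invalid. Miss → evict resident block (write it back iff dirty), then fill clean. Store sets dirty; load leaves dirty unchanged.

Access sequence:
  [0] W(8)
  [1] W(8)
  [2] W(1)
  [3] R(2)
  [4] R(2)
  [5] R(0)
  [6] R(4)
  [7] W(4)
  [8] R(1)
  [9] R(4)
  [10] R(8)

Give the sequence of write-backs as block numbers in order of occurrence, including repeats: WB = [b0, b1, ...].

WB = [8, 1, 4]

0: W B8 -> L2 miss  d=D]
1: W B8 -> L2 hit  d=D]
2: W B1 -> L1 miss  d=D]
3: R B2 -> L2 miss wb->B8  d=-]
4: R B2 -> L2 hit  d=-]
5: R B0 -> L0 miss  d=-]
6: R B4 -> L1 miss wb->B1  d=-]
7: W B4 -> L1 hit  d=D]
8: R B1 -> L1 miss wb->B4  d=-]
9: R B4 -> L1 miss  d=-]
10: R B8 -> L2 miss  d=-]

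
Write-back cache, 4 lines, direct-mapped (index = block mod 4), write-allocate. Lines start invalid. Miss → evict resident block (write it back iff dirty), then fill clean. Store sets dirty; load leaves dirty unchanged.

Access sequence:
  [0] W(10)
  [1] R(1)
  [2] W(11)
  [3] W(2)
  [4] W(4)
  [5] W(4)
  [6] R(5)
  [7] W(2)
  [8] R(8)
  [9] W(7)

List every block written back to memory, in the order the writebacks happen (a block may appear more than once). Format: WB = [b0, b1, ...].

0: W B10 -> L2 miss  d=D]
1: R B1 -> L1 miss  d=-]
2: W B11 -> L3 miss  d=D]
3: W B2 -> L2 miss wb->B10  d=D]
4: W B4 -> L0 miss  d=D]
5: W B4 -> L0 hit  d=D]
6: R B5 -> L1 miss  d=-]
7: W B2 -> L2 hit  d=D]
8: R B8 -> L0 miss wb->B4  d=-]
9: W B7 -> L3 miss wb->B11  d=D]

WB = [10, 4, 11]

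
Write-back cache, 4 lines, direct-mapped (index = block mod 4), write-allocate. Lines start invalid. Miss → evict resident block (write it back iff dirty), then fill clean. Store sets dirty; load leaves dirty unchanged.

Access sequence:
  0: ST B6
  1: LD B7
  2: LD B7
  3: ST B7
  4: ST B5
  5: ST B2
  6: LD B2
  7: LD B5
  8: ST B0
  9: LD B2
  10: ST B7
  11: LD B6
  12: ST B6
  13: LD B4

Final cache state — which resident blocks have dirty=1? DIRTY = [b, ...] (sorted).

DIRTY = [5, 6, 7]

0: W B6 → L2 miss [D]
1: R B7 → L3 miss [-]
2: R B7 → L3 hit [-]
3: W B7 → L3 hit [D]
4: W B5 → L1 miss [D]
5: W B2 → L2 miss wb→B6 [D]
6: R B2 → L2 hit [D]
7: R B5 → L1 hit [D]
8: W B0 → L0 miss [D]
9: R B2 → L2 hit [D]
10: W B7 → L3 hit [D]
11: R B6 → L2 miss wb→B2 [-]
12: W B6 → L2 hit [D]
13: R B4 → L0 miss wb→B0 [-]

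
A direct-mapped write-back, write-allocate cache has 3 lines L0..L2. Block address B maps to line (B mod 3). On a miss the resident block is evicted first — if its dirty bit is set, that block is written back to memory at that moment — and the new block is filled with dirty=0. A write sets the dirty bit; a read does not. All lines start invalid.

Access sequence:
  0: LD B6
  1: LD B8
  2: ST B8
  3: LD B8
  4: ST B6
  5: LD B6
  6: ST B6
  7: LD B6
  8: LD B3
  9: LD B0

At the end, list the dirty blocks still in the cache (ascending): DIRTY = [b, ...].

0: R B6 -> L0 miss  d=-]
1: R B8 -> L2 miss  d=-]
2: W B8 -> L2 hit  d=D]
3: R B8 -> L2 hit  d=D]
4: W B6 -> L0 hit  d=D]
5: R B6 -> L0 hit  d=D]
6: W B6 -> L0 hit  d=D]
7: R B6 -> L0 hit  d=D]
8: R B3 -> L0 miss wb->B6  d=-]
9: R B0 -> L0 miss  d=-]

DIRTY = [8]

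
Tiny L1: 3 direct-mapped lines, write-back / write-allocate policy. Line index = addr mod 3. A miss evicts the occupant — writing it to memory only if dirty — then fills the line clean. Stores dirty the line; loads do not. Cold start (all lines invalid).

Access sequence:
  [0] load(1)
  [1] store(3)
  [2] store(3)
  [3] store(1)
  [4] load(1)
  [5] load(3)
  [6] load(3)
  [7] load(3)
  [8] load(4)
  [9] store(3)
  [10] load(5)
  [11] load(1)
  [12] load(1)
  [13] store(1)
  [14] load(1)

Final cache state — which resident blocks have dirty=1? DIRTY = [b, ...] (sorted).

0: R B1 → L1 miss [-]
1: W B3 → L0 miss [D]
2: W B3 → L0 hit [D]
3: W B1 → L1 hit [D]
4: R B1 → L1 hit [D]
5: R B3 → L0 hit [D]
6: R B3 → L0 hit [D]
7: R B3 → L0 hit [D]
8: R B4 → L1 miss wb→B1 [-]
9: W B3 → L0 hit [D]
10: R B5 → L2 miss [-]
11: R B1 → L1 miss [-]
12: R B1 → L1 hit [-]
13: W B1 → L1 hit [D]
14: R B1 → L1 hit [D]

DIRTY = [1, 3]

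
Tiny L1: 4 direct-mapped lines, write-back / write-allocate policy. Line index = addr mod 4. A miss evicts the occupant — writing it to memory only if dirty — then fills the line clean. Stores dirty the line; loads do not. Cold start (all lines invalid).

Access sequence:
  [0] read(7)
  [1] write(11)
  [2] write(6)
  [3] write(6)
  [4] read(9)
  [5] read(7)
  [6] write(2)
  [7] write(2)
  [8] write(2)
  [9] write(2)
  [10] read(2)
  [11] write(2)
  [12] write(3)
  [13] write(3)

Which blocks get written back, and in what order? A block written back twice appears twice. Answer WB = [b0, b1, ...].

WB = [11, 6]

0: R B7 → L3 miss [-]
1: W B11 → L3 miss [D]
2: W B6 → L2 miss [D]
3: W B6 → L2 hit [D]
4: R B9 → L1 miss [-]
5: R B7 → L3 miss wb→B11 [-]
6: W B2 → L2 miss wb→B6 [D]
7: W B2 → L2 hit [D]
8: W B2 → L2 hit [D]
9: W B2 → L2 hit [D]
10: R B2 → L2 hit [D]
11: W B2 → L2 hit [D]
12: W B3 → L3 miss [D]
13: W B3 → L3 hit [D]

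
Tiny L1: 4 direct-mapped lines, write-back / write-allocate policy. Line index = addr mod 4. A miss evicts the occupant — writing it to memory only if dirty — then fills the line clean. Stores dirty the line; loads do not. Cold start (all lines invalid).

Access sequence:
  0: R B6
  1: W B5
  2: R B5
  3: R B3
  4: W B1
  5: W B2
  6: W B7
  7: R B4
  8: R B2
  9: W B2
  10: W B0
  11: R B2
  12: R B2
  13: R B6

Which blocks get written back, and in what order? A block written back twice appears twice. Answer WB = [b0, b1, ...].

WB = [5, 2]

  0 | R B6 → L2 miss [-]
  1 | W B5 → L1 miss [D]
  2 | R B5 → L1 hit [D]
  3 | R B3 → L3 miss [-]
  4 | W B1 → L1 miss wb→B5 [D]
  5 | W B2 → L2 miss [D]
  6 | W B7 → L3 miss [D]
  7 | R B4 → L0 miss [-]
  8 | R B2 → L2 hit [D]
  9 | W B2 → L2 hit [D]
  10 | W B0 → L0 miss [D]
  11 | R B2 → L2 hit [D]
  12 | R B2 → L2 hit [D]
  13 | R B6 → L2 miss wb→B2 [-]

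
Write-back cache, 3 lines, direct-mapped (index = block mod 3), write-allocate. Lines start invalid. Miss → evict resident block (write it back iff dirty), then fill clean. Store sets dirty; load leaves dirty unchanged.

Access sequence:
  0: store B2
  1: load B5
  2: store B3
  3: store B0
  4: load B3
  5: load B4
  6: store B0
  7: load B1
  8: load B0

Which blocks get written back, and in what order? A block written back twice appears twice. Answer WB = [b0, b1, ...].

  0 | W B2 → L2 miss [D]
  1 | R B5 → L2 miss wb→B2 [-]
  2 | W B3 → L0 miss [D]
  3 | W B0 → L0 miss wb→B3 [D]
  4 | R B3 → L0 miss wb→B0 [-]
  5 | R B4 → L1 miss [-]
  6 | W B0 → L0 miss [D]
  7 | R B1 → L1 miss [-]
  8 | R B0 → L0 hit [D]

WB = [2, 3, 0]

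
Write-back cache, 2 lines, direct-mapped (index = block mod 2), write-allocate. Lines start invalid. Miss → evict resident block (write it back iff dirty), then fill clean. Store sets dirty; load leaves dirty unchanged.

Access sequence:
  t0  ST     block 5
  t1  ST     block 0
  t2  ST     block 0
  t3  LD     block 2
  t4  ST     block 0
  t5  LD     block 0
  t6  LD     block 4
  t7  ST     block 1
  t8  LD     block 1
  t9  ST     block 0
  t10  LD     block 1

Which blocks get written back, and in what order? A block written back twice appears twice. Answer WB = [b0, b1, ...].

WB = [0, 0, 5]

  0 | W B5 → L1 miss [D]
  1 | W B0 → L0 miss [D]
  2 | W B0 → L0 hit [D]
  3 | R B2 → L0 miss wb→B0 [-]
  4 | W B0 → L0 miss [D]
  5 | R B0 → L0 hit [D]
  6 | R B4 → L0 miss wb→B0 [-]
  7 | W B1 → L1 miss wb→B5 [D]
  8 | R B1 → L1 hit [D]
  9 | W B0 → L0 miss [D]
  10 | R B1 → L1 hit [D]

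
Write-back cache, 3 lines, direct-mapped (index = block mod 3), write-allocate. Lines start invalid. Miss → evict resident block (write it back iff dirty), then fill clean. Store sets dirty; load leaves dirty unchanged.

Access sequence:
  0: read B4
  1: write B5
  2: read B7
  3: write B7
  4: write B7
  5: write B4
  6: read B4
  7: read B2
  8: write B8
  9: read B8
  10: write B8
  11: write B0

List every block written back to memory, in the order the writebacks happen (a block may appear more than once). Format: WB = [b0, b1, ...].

0: R B4 -> L1 miss  d=-]
1: W B5 -> L2 miss  d=D]
2: R B7 -> L1 miss  d=-]
3: W B7 -> L1 hit  d=D]
4: W B7 -> L1 hit  d=D]
5: W B4 -> L1 miss wb->B7  d=D]
6: R B4 -> L1 hit  d=D]
7: R B2 -> L2 miss wb->B5  d=-]
8: W B8 -> L2 miss  d=D]
9: R B8 -> L2 hit  d=D]
10: W B8 -> L2 hit  d=D]
11: W B0 -> L0 miss  d=D]

WB = [7, 5]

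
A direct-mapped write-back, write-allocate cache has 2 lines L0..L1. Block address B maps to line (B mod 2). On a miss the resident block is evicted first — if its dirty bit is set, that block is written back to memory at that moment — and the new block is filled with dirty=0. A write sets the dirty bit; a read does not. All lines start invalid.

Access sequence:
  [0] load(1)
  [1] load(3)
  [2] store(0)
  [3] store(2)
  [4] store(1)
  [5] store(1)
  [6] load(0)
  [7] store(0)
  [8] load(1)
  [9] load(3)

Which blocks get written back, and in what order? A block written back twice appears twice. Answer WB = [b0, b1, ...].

0: R B1 -> L1 miss  d=-]
1: R B3 -> L1 miss  d=-]
2: W B0 -> L0 miss  d=D]
3: W B2 -> L0 miss wb->B0  d=D]
4: W B1 -> L1 miss  d=D]
5: W B1 -> L1 hit  d=D]
6: R B0 -> L0 miss wb->B2  d=-]
7: W B0 -> L0 hit  d=D]
8: R B1 -> L1 hit  d=D]
9: R B3 -> L1 miss wb->B1  d=-]

WB = [0, 2, 1]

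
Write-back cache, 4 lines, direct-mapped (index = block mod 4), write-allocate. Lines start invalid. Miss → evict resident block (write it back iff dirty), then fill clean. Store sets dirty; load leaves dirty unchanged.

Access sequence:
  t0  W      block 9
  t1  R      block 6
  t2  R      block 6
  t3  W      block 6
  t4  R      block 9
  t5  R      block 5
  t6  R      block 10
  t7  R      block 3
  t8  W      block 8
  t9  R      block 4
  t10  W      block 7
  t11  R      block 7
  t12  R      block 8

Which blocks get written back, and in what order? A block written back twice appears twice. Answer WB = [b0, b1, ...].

0: W B9 -> L1 miss  d=D]
1: R B6 -> L2 miss  d=-]
2: R B6 -> L2 hit  d=-]
3: W B6 -> L2 hit  d=D]
4: R B9 -> L1 hit  d=D]
5: R B5 -> L1 miss wb->B9  d=-]
6: R B10 -> L2 miss wb->B6  d=-]
7: R B3 -> L3 miss  d=-]
8: W B8 -> L0 miss  d=D]
9: R B4 -> L0 miss wb->B8  d=-]
10: W B7 -> L3 miss  d=D]
11: R B7 -> L3 hit  d=D]
12: R B8 -> L0 miss  d=-]

WB = [9, 6, 8]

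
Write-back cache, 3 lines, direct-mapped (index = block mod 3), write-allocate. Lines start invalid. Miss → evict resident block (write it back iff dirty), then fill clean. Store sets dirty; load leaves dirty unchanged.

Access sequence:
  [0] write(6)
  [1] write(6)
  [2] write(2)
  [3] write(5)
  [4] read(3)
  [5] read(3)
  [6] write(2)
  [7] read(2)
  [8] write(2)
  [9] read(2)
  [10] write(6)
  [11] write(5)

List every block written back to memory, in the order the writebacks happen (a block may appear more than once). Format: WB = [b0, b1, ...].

0: W B6 -> L0 miss  d=D]
1: W B6 -> L0 hit  d=D]
2: W B2 -> L2 miss  d=D]
3: W B5 -> L2 miss wb->B2  d=D]
4: R B3 -> L0 miss wb->B6  d=-]
5: R B3 -> L0 hit  d=-]
6: W B2 -> L2 miss wb->B5  d=D]
7: R B2 -> L2 hit  d=D]
8: W B2 -> L2 hit  d=D]
9: R B2 -> L2 hit  d=D]
10: W B6 -> L0 miss  d=D]
11: W B5 -> L2 miss wb->B2  d=D]

WB = [2, 6, 5, 2]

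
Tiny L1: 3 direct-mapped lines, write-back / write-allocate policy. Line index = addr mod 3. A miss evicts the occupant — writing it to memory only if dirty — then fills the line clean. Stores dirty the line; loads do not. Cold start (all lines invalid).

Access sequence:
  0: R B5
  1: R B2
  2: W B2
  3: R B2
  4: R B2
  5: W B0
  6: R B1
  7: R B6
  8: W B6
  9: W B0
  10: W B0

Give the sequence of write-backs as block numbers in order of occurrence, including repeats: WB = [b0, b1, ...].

0: R B5 -> L2 miss  d=-]
1: R B2 -> L2 miss  d=-]
2: W B2 -> L2 hit  d=D]
3: R B2 -> L2 hit  d=D]
4: R B2 -> L2 hit  d=D]
5: W B0 -> L0 miss  d=D]
6: R B1 -> L1 miss  d=-]
7: R B6 -> L0 miss wb->B0  d=-]
8: W B6 -> L0 hit  d=D]
9: W B0 -> L0 miss wb->B6  d=D]
10: W B0 -> L0 hit  d=D]

WB = [0, 6]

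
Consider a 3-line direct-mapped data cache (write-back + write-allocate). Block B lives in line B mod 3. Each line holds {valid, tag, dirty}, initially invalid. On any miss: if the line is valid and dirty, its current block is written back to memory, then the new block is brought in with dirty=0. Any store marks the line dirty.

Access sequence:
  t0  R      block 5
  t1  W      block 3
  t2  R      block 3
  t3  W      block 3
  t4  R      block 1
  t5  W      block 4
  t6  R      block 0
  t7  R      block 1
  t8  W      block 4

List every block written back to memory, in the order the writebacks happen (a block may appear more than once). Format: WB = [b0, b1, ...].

WB = [3, 4]

0: R B5 → L2 miss [-]
1: W B3 → L0 miss [D]
2: R B3 → L0 hit [D]
3: W B3 → L0 hit [D]
4: R B1 → L1 miss [-]
5: W B4 → L1 miss [D]
6: R B0 → L0 miss wb→B3 [-]
7: R B1 → L1 miss wb→B4 [-]
8: W B4 → L1 miss [D]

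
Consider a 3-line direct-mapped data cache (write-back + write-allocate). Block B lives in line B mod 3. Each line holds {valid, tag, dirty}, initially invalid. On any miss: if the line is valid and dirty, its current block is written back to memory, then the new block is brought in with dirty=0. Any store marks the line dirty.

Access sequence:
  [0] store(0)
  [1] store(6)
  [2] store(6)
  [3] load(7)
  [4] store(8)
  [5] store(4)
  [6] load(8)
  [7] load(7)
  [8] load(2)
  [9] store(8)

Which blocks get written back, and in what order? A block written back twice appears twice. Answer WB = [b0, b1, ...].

WB = [0, 4, 8]

0: W B0 → L0 miss [D]
1: W B6 → L0 miss wb→B0 [D]
2: W B6 → L0 hit [D]
3: R B7 → L1 miss [-]
4: W B8 → L2 miss [D]
5: W B4 → L1 miss [D]
6: R B8 → L2 hit [D]
7: R B7 → L1 miss wb→B4 [-]
8: R B2 → L2 miss wb→B8 [-]
9: W B8 → L2 miss [D]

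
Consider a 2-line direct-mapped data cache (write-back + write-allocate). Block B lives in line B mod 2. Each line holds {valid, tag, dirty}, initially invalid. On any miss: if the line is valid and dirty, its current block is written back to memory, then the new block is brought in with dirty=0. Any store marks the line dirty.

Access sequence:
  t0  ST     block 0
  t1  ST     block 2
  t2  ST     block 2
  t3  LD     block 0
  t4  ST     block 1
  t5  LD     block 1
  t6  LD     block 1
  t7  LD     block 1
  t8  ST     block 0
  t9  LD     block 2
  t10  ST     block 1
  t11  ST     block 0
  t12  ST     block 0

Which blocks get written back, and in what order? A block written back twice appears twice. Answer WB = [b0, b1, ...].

WB = [0, 2, 0]

  0 | W B0 → L0 miss [D]
  1 | W B2 → L0 miss wb→B0 [D]
  2 | W B2 → L0 hit [D]
  3 | R B0 → L0 miss wb→B2 [-]
  4 | W B1 → L1 miss [D]
  5 | R B1 → L1 hit [D]
  6 | R B1 → L1 hit [D]
  7 | R B1 → L1 hit [D]
  8 | W B0 → L0 hit [D]
  9 | R B2 → L0 miss wb→B0 [-]
  10 | W B1 → L1 hit [D]
  11 | W B0 → L0 miss [D]
  12 | W B0 → L0 hit [D]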